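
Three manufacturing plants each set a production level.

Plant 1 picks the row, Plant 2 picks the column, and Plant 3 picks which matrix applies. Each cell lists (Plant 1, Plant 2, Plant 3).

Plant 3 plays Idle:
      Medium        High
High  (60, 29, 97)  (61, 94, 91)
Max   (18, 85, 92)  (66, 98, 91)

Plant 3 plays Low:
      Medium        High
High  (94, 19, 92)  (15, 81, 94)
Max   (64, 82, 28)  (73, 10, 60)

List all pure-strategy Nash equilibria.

Plant 1 against (Medium, Idle): payoffs 60, 18 → best response High.
Plant 1 against (Medium, Low): payoffs 94, 64 → best response High.
Plant 1 against (High, Idle): payoffs 61, 66 → best response Max.
Plant 1 against (High, Low): payoffs 15, 73 → best response Max.
Plant 2 against (High, Idle): payoffs 29, 94 → best response High.
Plant 2 against (High, Low): payoffs 19, 81 → best response High.
Plant 2 against (Max, Idle): payoffs 85, 98 → best response High.
Plant 2 against (Max, Low): payoffs 82, 10 → best response Medium.
Plant 3 against (High, Medium): payoffs 97, 92 → best response Idle.
Plant 3 against (High, High): payoffs 91, 94 → best response Low.
Plant 3 against (Max, Medium): payoffs 92, 28 → best response Idle.
Plant 3 against (Max, High): payoffs 91, 60 → best response Idle.
Mutual best responses: (Max, High, Idle).

The unique pure-strategy Nash equilibrium is (Max, High, Idle).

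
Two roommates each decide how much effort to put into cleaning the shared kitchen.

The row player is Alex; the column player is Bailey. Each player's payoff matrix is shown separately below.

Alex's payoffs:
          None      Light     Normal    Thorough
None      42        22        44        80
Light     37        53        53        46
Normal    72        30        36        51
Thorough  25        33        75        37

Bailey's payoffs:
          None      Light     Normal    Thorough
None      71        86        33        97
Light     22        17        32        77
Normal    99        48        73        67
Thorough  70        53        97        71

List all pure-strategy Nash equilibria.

For each player, find the best response to each opponent profile; mutual best responses are the pure NE.
Alex against None: payoffs 42, 37, 72, 25 → best response Normal.
Alex against Light: payoffs 22, 53, 30, 33 → best response Light.
Alex against Normal: payoffs 44, 53, 36, 75 → best response Thorough.
Alex against Thorough: payoffs 80, 46, 51, 37 → best response None.
Bailey against None: payoffs 71, 86, 33, 97 → best response Thorough.
Bailey against Light: payoffs 22, 17, 32, 77 → best response Thorough.
Bailey against Normal: payoffs 99, 48, 73, 67 → best response None.
Bailey against Thorough: payoffs 70, 53, 97, 71 → best response Normal.
Mutual best responses: (None, Thorough); (Normal, None); (Thorough, Normal).

Pure-strategy Nash equilibria: (None, Thorough) and (Normal, None) and (Thorough, Normal)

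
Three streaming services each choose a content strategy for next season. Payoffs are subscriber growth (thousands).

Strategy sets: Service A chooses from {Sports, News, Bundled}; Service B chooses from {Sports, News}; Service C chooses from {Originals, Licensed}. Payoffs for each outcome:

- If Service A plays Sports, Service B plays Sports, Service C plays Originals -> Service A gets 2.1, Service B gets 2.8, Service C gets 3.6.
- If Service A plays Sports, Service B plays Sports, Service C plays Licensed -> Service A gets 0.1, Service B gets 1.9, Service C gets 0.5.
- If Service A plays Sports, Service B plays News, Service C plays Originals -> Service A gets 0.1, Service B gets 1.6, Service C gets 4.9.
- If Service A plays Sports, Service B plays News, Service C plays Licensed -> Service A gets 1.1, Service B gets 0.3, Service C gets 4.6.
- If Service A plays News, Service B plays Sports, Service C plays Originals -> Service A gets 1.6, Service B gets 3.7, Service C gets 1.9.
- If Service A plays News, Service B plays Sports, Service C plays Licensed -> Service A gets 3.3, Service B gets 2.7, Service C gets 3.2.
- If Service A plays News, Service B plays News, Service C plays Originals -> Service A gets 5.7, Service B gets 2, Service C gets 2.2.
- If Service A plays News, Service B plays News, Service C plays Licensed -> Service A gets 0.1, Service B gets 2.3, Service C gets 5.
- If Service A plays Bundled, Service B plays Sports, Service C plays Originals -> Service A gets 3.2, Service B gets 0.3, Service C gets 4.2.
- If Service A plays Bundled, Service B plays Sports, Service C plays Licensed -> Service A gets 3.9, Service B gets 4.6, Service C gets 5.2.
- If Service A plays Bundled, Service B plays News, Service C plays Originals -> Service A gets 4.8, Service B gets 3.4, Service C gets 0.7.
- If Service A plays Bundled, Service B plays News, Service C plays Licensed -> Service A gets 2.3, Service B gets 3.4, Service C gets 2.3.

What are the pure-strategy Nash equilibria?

Service A against (Sports, Originals): payoffs 2.1, 1.6, 3.2 → best response Bundled.
Service A against (Sports, Licensed): payoffs 0.1, 3.3, 3.9 → best response Bundled.
Service A against (News, Originals): payoffs 0.1, 5.7, 4.8 → best response News.
Service A against (News, Licensed): payoffs 1.1, 0.1, 2.3 → best response Bundled.
Service B against (Sports, Originals): payoffs 2.8, 1.6 → best response Sports.
Service B against (Sports, Licensed): payoffs 1.9, 0.3 → best response Sports.
Service B against (News, Originals): payoffs 3.7, 2 → best response Sports.
Service B against (News, Licensed): payoffs 2.7, 2.3 → best response Sports.
Service B against (Bundled, Originals): payoffs 0.3, 3.4 → best response News.
Service B against (Bundled, Licensed): payoffs 4.6, 3.4 → best response Sports.
Service C against (Sports, Sports): payoffs 3.6, 0.5 → best response Originals.
Service C against (Sports, News): payoffs 4.9, 4.6 → best response Originals.
Service C against (News, Sports): payoffs 1.9, 3.2 → best response Licensed.
Service C against (News, News): payoffs 2.2, 5 → best response Licensed.
Service C against (Bundled, Sports): payoffs 4.2, 5.2 → best response Licensed.
Service C against (Bundled, News): payoffs 0.7, 2.3 → best response Licensed.
Mutual best responses: (Bundled, Sports, Licensed).

Pure NE: (Bundled, Sports, Licensed)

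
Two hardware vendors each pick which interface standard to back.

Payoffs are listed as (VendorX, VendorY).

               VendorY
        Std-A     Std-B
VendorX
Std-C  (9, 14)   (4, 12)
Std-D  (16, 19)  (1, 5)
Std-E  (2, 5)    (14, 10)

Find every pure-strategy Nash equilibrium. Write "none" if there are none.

VendorX against Std-A: payoffs 9, 16, 2 → best response Std-D.
VendorX against Std-B: payoffs 4, 1, 14 → best response Std-E.
VendorY against Std-C: payoffs 14, 12 → best response Std-A.
VendorY against Std-D: payoffs 19, 5 → best response Std-A.
VendorY against Std-E: payoffs 5, 10 → best response Std-B.
Mutual best responses: (Std-D, Std-A); (Std-E, Std-B).

(Std-D, Std-A), (Std-E, Std-B)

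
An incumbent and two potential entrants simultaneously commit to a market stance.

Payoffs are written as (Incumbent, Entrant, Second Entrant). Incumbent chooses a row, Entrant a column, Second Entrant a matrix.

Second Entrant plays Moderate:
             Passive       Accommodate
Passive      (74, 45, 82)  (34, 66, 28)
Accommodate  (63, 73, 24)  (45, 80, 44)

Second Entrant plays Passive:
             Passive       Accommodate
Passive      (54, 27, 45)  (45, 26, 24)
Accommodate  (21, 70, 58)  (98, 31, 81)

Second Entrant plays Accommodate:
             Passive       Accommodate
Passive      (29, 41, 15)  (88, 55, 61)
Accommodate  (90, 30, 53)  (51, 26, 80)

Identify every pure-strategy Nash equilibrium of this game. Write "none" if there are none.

Pure NE: (Passive, Accommodate, Accommodate)

For each player, find the best response to each opponent profile; mutual best responses are the pure NE.
Incumbent against (Passive, Moderate): payoffs 74, 63 → best response Passive.
Incumbent against (Passive, Passive): payoffs 54, 21 → best response Passive.
Incumbent against (Passive, Accommodate): payoffs 29, 90 → best response Accommodate.
Incumbent against (Accommodate, Moderate): payoffs 34, 45 → best response Accommodate.
Incumbent against (Accommodate, Passive): payoffs 45, 98 → best response Accommodate.
Incumbent against (Accommodate, Accommodate): payoffs 88, 51 → best response Passive.
Entrant against (Passive, Moderate): payoffs 45, 66 → best response Accommodate.
Entrant against (Passive, Passive): payoffs 27, 26 → best response Passive.
Entrant against (Passive, Accommodate): payoffs 41, 55 → best response Accommodate.
Entrant against (Accommodate, Moderate): payoffs 73, 80 → best response Accommodate.
Entrant against (Accommodate, Passive): payoffs 70, 31 → best response Passive.
Entrant against (Accommodate, Accommodate): payoffs 30, 26 → best response Passive.
Second Entrant against (Passive, Passive): payoffs 82, 45, 15 → best response Moderate.
Second Entrant against (Passive, Accommodate): payoffs 28, 24, 61 → best response Accommodate.
Second Entrant against (Accommodate, Passive): payoffs 24, 58, 53 → best response Passive.
Second Entrant against (Accommodate, Accommodate): payoffs 44, 81, 80 → best response Passive.
Mutual best responses: (Passive, Accommodate, Accommodate).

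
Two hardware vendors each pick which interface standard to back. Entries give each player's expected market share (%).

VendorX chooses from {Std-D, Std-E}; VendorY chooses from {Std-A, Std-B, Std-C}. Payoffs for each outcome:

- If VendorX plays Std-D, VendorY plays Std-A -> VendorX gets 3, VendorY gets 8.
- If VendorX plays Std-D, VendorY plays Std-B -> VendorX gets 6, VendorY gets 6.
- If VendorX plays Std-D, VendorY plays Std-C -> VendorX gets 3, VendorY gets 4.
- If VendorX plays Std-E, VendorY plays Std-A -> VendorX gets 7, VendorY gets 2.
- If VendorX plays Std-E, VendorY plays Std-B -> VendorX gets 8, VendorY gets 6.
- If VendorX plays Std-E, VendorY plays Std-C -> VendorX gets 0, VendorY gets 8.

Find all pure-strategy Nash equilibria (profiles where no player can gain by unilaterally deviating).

No pure-strategy Nash equilibrium.

VendorX against Std-A: payoffs 3, 7 → best response Std-E.
VendorX against Std-B: payoffs 6, 8 → best response Std-E.
VendorX against Std-C: payoffs 3, 0 → best response Std-D.
VendorY against Std-D: payoffs 8, 6, 4 → best response Std-A.
VendorY against Std-E: payoffs 2, 6, 8 → best response Std-C.
No profile is a mutual best response for all players.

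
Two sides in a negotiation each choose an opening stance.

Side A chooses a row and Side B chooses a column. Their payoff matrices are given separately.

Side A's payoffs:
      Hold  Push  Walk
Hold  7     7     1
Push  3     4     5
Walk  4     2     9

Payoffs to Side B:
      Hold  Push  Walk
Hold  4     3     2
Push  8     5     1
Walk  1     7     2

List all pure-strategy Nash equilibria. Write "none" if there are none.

Pure NE: (Hold, Hold)

(Hold, Hold): Side A gets 7, best alternative 4; Side B gets 4, best alternative 3. No profitable deviation — NE.
(Hold, Push): Side B can switch to Hold (3 → 4). Not NE.
(Hold, Walk): Side A can switch to Push (1 → 5). Not NE.
(Push, Hold): Side A can switch to Hold (3 → 7). Not NE.
(Push, Push): Side A can switch to Hold (4 → 7). Not NE.
(Push, Walk): Side A can switch to Walk (5 → 9). Not NE.
(Walk, Hold): Side A can switch to Hold (4 → 7). Not NE.
(Walk, Push): Side A can switch to Hold (2 → 7). Not NE.
(Walk, Walk): Side B can switch to Push (2 → 7). Not NE.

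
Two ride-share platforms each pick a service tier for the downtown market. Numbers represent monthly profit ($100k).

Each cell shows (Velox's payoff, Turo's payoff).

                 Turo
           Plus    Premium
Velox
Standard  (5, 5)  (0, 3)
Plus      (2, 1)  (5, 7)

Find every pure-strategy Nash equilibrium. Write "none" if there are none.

For each player, find the best response to each opponent profile; mutual best responses are the pure NE.
Velox against Plus: payoffs 5, 2 → best response Standard.
Velox against Premium: payoffs 0, 5 → best response Plus.
Turo against Standard: payoffs 5, 3 → best response Plus.
Turo against Plus: payoffs 1, 7 → best response Premium.
Mutual best responses: (Standard, Plus); (Plus, Premium).

(Standard, Plus) and (Plus, Premium)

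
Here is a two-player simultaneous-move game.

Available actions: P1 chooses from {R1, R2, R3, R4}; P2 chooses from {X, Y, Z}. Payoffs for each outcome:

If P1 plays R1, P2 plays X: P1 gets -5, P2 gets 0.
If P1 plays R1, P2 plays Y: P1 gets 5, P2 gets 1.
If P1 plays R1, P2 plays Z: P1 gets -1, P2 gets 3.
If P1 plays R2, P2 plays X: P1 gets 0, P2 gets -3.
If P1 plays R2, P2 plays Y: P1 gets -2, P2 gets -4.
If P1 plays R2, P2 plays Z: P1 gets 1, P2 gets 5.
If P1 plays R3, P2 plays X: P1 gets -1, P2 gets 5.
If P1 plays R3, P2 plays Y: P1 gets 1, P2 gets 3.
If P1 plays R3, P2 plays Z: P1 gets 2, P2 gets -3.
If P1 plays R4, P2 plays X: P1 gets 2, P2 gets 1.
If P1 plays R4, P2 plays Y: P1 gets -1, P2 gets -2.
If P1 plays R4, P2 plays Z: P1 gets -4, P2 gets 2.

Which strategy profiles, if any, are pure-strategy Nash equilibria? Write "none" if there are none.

No pure-strategy Nash equilibrium.

(R1, X): P1 can switch to R2 (-5 → 0). Not NE.
(R1, Y): P2 can switch to Z (1 → 3). Not NE.
(R1, Z): P1 can switch to R2 (-1 → 1). Not NE.
(R2, X): P1 can switch to R4 (0 → 2). Not NE.
(R2, Y): P1 can switch to R1 (-2 → 5). Not NE.
(R2, Z): P1 can switch to R3 (1 → 2). Not NE.
(R3, X): P1 can switch to R2 (-1 → 0). Not NE.
(R3, Y): P1 can switch to R1 (1 → 5). Not NE.
(R3, Z): P2 can switch to X (-3 → 5). Not NE.
(R4, X): P2 can switch to Z (1 → 2). Not NE.
(The remaining 2 profiles each have a profitable deviation by the same check.)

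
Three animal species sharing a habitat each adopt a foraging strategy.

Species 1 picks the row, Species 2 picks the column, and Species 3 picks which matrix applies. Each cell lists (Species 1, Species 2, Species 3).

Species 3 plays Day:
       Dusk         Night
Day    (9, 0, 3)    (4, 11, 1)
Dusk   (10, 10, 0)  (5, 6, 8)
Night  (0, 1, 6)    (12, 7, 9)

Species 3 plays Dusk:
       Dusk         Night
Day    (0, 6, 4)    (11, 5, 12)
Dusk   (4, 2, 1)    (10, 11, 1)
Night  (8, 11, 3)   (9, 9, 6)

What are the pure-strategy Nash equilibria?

Mark each player's best response to every combination of opponents' strategies; a profile where every player is best-responding is a pure Nash equilibrium.
Species 1 against (Dusk, Day): payoffs 9, 10, 0 → best response Dusk.
Species 1 against (Dusk, Dusk): payoffs 0, 4, 8 → best response Night.
Species 1 against (Night, Day): payoffs 4, 5, 12 → best response Night.
Species 1 against (Night, Dusk): payoffs 11, 10, 9 → best response Day.
Species 2 against (Day, Day): payoffs 0, 11 → best response Night.
Species 2 against (Day, Dusk): payoffs 6, 5 → best response Dusk.
Species 2 against (Dusk, Day): payoffs 10, 6 → best response Dusk.
Species 2 against (Dusk, Dusk): payoffs 2, 11 → best response Night.
Species 2 against (Night, Day): payoffs 1, 7 → best response Night.
Species 2 against (Night, Dusk): payoffs 11, 9 → best response Dusk.
Species 3 against (Day, Dusk): payoffs 3, 4 → best response Dusk.
Species 3 against (Day, Night): payoffs 1, 12 → best response Dusk.
Species 3 against (Dusk, Dusk): payoffs 0, 1 → best response Dusk.
Species 3 against (Dusk, Night): payoffs 8, 1 → best response Day.
Species 3 against (Night, Dusk): payoffs 6, 3 → best response Day.
Species 3 against (Night, Night): payoffs 9, 6 → best response Day.
Mutual best responses: (Night, Night, Day).

Pure NE: (Night, Night, Day)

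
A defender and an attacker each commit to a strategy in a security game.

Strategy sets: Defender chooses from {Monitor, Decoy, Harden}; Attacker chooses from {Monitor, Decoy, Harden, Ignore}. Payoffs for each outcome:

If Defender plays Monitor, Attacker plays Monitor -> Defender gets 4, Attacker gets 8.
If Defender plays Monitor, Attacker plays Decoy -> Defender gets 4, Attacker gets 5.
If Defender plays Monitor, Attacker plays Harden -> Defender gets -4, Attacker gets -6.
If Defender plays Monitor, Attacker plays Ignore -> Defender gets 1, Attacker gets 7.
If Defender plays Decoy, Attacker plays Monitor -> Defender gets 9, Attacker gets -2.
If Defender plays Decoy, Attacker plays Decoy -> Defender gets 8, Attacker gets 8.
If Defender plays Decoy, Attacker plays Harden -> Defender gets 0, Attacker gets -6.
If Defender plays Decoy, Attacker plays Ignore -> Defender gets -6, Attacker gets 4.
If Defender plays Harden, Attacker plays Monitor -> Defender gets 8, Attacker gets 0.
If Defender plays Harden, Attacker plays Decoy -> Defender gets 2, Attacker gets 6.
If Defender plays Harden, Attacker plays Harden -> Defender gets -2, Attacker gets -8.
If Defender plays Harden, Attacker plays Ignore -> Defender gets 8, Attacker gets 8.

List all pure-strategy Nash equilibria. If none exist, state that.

Check each profile: it is a Nash equilibrium iff no player can strictly gain by switching unilaterally.
(Monitor, Monitor): Defender can switch to Decoy (4 → 9). Not NE.
(Monitor, Decoy): Defender can switch to Decoy (4 → 8). Not NE.
(Monitor, Harden): Defender can switch to Decoy (-4 → 0). Not NE.
(Monitor, Ignore): Defender can switch to Harden (1 → 8). Not NE.
(Decoy, Monitor): Attacker can switch to Decoy (-2 → 8). Not NE.
(Decoy, Decoy): Defender gets 8, best alternative 4; Attacker gets 8, best alternative 4. No profitable deviation — NE.
(Decoy, Harden): Attacker can switch to Monitor (-6 → -2). Not NE.
(Decoy, Ignore): Defender can switch to Monitor (-6 → 1). Not NE.
(Harden, Monitor): Defender can switch to Decoy (8 → 9). Not NE.
(Harden, Decoy): Defender can switch to Monitor (2 → 4). Not NE.
(Harden, Harden): Defender can switch to Decoy (-2 → 0). Not NE.
(Harden, Ignore): Defender gets 8, best alternative 1; Attacker gets 8, best alternative 6. No profitable deviation — NE.

Pure-strategy Nash equilibria: (Decoy, Decoy), (Harden, Ignore)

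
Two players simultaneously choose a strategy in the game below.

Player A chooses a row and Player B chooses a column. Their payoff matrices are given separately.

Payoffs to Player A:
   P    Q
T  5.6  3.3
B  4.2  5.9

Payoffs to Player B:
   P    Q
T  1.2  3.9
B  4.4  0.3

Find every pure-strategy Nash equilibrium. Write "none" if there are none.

For each player, find the best response to each opponent profile; mutual best responses are the pure NE.
Player A against P: payoffs 5.6, 4.2 → best response T.
Player A against Q: payoffs 3.3, 5.9 → best response B.
Player B against T: payoffs 1.2, 3.9 → best response Q.
Player B against B: payoffs 4.4, 0.3 → best response P.
No profile is a mutual best response for all players.

This game has no pure Nash equilibrium.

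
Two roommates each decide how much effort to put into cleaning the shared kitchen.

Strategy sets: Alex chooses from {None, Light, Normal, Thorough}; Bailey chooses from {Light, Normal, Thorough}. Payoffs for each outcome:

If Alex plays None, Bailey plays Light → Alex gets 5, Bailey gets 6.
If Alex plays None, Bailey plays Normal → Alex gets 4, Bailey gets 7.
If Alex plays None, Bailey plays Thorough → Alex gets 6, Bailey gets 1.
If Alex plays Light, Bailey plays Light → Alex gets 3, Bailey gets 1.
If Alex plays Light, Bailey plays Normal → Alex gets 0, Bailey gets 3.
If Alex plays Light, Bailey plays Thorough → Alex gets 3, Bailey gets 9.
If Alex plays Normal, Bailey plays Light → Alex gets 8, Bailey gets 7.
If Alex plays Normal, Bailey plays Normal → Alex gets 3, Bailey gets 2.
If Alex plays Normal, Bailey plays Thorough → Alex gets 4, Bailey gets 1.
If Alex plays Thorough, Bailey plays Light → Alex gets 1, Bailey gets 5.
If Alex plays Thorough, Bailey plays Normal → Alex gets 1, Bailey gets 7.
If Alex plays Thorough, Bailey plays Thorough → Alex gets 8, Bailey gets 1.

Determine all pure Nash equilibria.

Pure-strategy Nash equilibria: (None, Normal) and (Normal, Light)

(None, Light): Alex can switch to Normal (5 → 8). Not NE.
(None, Normal): Alex gets 4, best alternative 3; Bailey gets 7, best alternative 6. No profitable deviation — NE.
(None, Thorough): Alex can switch to Thorough (6 → 8). Not NE.
(Light, Light): Alex can switch to None (3 → 5). Not NE.
(Light, Normal): Alex can switch to None (0 → 4). Not NE.
(Light, Thorough): Alex can switch to None (3 → 6). Not NE.
(Normal, Light): Alex gets 8, best alternative 5; Bailey gets 7, best alternative 2. No profitable deviation — NE.
(Normal, Normal): Alex can switch to None (3 → 4). Not NE.
(Normal, Thorough): Alex can switch to None (4 → 6). Not NE.
(Thorough, Light): Alex can switch to None (1 → 5). Not NE.
(Thorough, Normal): Alex can switch to None (1 → 4). Not NE.
(Thorough, Thorough): Bailey can switch to Light (1 → 5). Not NE.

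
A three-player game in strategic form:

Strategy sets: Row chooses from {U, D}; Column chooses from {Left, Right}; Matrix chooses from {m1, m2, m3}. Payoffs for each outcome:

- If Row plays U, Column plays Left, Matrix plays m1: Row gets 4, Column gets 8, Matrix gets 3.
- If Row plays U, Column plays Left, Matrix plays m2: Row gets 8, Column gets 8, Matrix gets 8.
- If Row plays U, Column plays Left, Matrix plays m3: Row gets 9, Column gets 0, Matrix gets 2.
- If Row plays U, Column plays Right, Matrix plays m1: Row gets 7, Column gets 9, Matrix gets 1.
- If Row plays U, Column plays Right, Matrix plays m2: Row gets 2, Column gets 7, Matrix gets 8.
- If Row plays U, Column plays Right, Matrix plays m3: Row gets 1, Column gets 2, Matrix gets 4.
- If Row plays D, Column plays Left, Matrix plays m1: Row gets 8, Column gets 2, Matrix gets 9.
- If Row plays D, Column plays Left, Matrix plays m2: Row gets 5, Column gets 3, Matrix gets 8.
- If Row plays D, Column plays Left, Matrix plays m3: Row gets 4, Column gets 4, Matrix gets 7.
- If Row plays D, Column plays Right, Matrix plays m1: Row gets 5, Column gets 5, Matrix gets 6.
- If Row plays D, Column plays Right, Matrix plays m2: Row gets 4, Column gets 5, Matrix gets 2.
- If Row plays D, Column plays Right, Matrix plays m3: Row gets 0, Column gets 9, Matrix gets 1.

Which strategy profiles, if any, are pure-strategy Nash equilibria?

Check each profile: it is a Nash equilibrium iff no player can strictly gain by switching unilaterally.
(U, Left, m1): Row can switch to D (4 → 8). Not NE.
(U, Left, m2): Row gets 8, best alternative 5; Column gets 8, best alternative 7; Matrix gets 8, best alternative 3. No profitable deviation — NE.
(U, Left, m3): Column can switch to Right (0 → 2). Not NE.
(U, Right, m1): Matrix can switch to m2 (1 → 8). Not NE.
(U, Right, m2): Row can switch to D (2 → 4). Not NE.
(U, Right, m3): Matrix can switch to m2 (4 → 8). Not NE.
(D, Left, m1): Column can switch to Right (2 → 5). Not NE.
(The remaining 5 profiles each have a profitable deviation by the same check.)

Pure NE: (U, Left, m2)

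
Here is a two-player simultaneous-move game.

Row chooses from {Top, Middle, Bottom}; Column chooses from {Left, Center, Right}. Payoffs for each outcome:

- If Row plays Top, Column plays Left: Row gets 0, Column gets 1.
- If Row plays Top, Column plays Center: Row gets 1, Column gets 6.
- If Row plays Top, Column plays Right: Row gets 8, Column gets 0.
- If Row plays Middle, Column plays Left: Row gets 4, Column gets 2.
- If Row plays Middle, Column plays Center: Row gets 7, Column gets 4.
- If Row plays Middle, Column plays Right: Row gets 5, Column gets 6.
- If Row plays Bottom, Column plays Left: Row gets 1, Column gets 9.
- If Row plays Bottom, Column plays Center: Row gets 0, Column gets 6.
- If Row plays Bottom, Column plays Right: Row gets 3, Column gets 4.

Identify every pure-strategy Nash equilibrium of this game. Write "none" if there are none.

This game has no pure Nash equilibrium.

For each strategy profile, look for a profitable unilateral deviation.
(Top, Left): Row can switch to Middle (0 → 4). Not NE.
(Top, Center): Row can switch to Middle (1 → 7). Not NE.
(Top, Right): Column can switch to Left (0 → 1). Not NE.
(Middle, Left): Column can switch to Center (2 → 4). Not NE.
(Middle, Center): Column can switch to Right (4 → 6). Not NE.
(Middle, Right): Row can switch to Top (5 → 8). Not NE.
(Bottom, Left): Row can switch to Middle (1 → 4). Not NE.
(Bottom, Center): Row can switch to Top (0 → 1). Not NE.
(Bottom, Right): Row can switch to Top (3 → 8). Not NE.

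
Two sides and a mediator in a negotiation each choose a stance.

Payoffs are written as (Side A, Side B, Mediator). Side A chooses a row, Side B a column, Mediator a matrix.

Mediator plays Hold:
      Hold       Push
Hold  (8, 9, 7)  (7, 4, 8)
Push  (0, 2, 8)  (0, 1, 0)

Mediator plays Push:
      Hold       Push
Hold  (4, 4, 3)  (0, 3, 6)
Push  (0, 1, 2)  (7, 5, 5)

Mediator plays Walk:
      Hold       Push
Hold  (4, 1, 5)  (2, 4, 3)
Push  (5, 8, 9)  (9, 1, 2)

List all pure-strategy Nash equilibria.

(Hold, Hold, Hold) and (Push, Hold, Walk) and (Push, Push, Push)

Mark each player's best response to every combination of opponents' strategies; a profile where every player is best-responding is a pure Nash equilibrium.
Side A against (Hold, Hold): payoffs 8, 0 → best response Hold.
Side A against (Hold, Push): payoffs 4, 0 → best response Hold.
Side A against (Hold, Walk): payoffs 4, 5 → best response Push.
Side A against (Push, Hold): payoffs 7, 0 → best response Hold.
Side A against (Push, Push): payoffs 0, 7 → best response Push.
Side A against (Push, Walk): payoffs 2, 9 → best response Push.
Side B against (Hold, Hold): payoffs 9, 4 → best response Hold.
Side B against (Hold, Push): payoffs 4, 3 → best response Hold.
Side B against (Hold, Walk): payoffs 1, 4 → best response Push.
Side B against (Push, Hold): payoffs 2, 1 → best response Hold.
Side B against (Push, Push): payoffs 1, 5 → best response Push.
Side B against (Push, Walk): payoffs 8, 1 → best response Hold.
Mediator against (Hold, Hold): payoffs 7, 3, 5 → best response Hold.
Mediator against (Hold, Push): payoffs 8, 6, 3 → best response Hold.
Mediator against (Push, Hold): payoffs 8, 2, 9 → best response Walk.
Mediator against (Push, Push): payoffs 0, 5, 2 → best response Push.
Mutual best responses: (Hold, Hold, Hold); (Push, Hold, Walk); (Push, Push, Push).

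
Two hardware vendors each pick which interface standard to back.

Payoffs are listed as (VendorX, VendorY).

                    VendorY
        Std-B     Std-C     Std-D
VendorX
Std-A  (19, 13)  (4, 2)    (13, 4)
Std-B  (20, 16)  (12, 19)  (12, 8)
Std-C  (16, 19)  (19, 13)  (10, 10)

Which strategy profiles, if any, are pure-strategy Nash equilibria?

For each player, find the best response to each opponent profile; mutual best responses are the pure NE.
VendorX against Std-B: payoffs 19, 20, 16 → best response Std-B.
VendorX against Std-C: payoffs 4, 12, 19 → best response Std-C.
VendorX against Std-D: payoffs 13, 12, 10 → best response Std-A.
VendorY against Std-A: payoffs 13, 2, 4 → best response Std-B.
VendorY against Std-B: payoffs 16, 19, 8 → best response Std-C.
VendorY against Std-C: payoffs 19, 13, 10 → best response Std-B.
No profile is a mutual best response for all players.

This game has no pure Nash equilibrium.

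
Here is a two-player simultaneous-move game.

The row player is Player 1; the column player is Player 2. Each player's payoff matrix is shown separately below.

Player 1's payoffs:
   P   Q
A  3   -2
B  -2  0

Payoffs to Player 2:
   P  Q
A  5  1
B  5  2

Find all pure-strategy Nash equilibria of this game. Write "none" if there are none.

Pure NE: (A, P)

Player 1 against P: payoffs 3, -2 → best response A.
Player 1 against Q: payoffs -2, 0 → best response B.
Player 2 against A: payoffs 5, 1 → best response P.
Player 2 against B: payoffs 5, 2 → best response P.
Mutual best responses: (A, P).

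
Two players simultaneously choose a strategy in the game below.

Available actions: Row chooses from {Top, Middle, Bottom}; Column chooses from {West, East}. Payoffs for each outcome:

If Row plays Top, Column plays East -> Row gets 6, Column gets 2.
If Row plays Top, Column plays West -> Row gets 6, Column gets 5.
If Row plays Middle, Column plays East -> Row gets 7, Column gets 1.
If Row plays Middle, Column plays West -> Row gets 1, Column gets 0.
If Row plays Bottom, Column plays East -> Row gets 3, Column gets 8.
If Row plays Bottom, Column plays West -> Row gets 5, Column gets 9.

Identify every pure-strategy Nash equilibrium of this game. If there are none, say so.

Row against West: payoffs 6, 1, 5 → best response Top.
Row against East: payoffs 6, 7, 3 → best response Middle.
Column against Top: payoffs 5, 2 → best response West.
Column against Middle: payoffs 0, 1 → best response East.
Column against Bottom: payoffs 9, 8 → best response West.
Mutual best responses: (Top, West); (Middle, East).

(Top, West); (Middle, East)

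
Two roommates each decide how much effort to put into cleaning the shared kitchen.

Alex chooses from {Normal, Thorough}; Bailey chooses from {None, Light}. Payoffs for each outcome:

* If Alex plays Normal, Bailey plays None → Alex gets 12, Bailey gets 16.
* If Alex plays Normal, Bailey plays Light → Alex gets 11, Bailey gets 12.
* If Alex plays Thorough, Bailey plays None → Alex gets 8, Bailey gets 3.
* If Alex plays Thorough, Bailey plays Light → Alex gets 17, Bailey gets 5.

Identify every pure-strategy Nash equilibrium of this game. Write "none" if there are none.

The pure Nash equilibria are (Normal, None); (Thorough, Light).

Alex against None: payoffs 12, 8 → best response Normal.
Alex against Light: payoffs 11, 17 → best response Thorough.
Bailey against Normal: payoffs 16, 12 → best response None.
Bailey against Thorough: payoffs 3, 5 → best response Light.
Mutual best responses: (Normal, None); (Thorough, Light).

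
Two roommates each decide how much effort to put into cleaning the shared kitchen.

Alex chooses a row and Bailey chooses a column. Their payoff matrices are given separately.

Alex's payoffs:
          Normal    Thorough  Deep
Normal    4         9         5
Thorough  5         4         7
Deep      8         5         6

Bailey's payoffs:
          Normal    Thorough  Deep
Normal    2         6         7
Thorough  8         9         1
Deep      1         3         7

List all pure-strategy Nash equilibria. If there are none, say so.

No pure-strategy Nash equilibrium.

Alex against Normal: payoffs 4, 5, 8 → best response Deep.
Alex against Thorough: payoffs 9, 4, 5 → best response Normal.
Alex against Deep: payoffs 5, 7, 6 → best response Thorough.
Bailey against Normal: payoffs 2, 6, 7 → best response Deep.
Bailey against Thorough: payoffs 8, 9, 1 → best response Thorough.
Bailey against Deep: payoffs 1, 3, 7 → best response Deep.
No profile is a mutual best response for all players.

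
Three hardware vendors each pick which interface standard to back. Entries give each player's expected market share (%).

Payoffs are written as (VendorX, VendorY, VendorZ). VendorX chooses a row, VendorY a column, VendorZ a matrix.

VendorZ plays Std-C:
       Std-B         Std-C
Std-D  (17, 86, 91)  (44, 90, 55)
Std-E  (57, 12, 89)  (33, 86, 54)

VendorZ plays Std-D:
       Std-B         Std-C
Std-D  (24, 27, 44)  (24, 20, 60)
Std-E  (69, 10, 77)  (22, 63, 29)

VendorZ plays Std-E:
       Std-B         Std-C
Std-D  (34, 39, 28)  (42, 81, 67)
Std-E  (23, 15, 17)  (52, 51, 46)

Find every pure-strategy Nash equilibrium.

VendorX against (Std-B, Std-C): payoffs 17, 57 → best response Std-E.
VendorX against (Std-B, Std-D): payoffs 24, 69 → best response Std-E.
VendorX against (Std-B, Std-E): payoffs 34, 23 → best response Std-D.
VendorX against (Std-C, Std-C): payoffs 44, 33 → best response Std-D.
VendorX against (Std-C, Std-D): payoffs 24, 22 → best response Std-D.
VendorX against (Std-C, Std-E): payoffs 42, 52 → best response Std-E.
VendorY against (Std-D, Std-C): payoffs 86, 90 → best response Std-C.
VendorY against (Std-D, Std-D): payoffs 27, 20 → best response Std-B.
VendorY against (Std-D, Std-E): payoffs 39, 81 → best response Std-C.
VendorY against (Std-E, Std-C): payoffs 12, 86 → best response Std-C.
VendorY against (Std-E, Std-D): payoffs 10, 63 → best response Std-C.
VendorY against (Std-E, Std-E): payoffs 15, 51 → best response Std-C.
VendorZ against (Std-D, Std-B): payoffs 91, 44, 28 → best response Std-C.
VendorZ against (Std-D, Std-C): payoffs 55, 60, 67 → best response Std-E.
VendorZ against (Std-E, Std-B): payoffs 89, 77, 17 → best response Std-C.
VendorZ against (Std-E, Std-C): payoffs 54, 29, 46 → best response Std-C.
No profile is a mutual best response for all players.

none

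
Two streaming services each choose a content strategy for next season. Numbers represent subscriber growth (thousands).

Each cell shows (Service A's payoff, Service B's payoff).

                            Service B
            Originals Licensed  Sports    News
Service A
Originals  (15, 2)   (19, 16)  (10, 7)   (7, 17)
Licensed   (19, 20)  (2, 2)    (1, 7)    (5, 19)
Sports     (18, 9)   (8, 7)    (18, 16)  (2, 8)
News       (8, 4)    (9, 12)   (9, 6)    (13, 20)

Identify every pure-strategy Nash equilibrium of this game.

(Originals, Originals): Service A can switch to Licensed (15 → 19). Not NE.
(Originals, Licensed): Service B can switch to News (16 → 17). Not NE.
(Originals, Sports): Service A can switch to Sports (10 → 18). Not NE.
(Originals, News): Service A can switch to News (7 → 13). Not NE.
(Licensed, Originals): Service A gets 19, best alternative 18; Service B gets 20, best alternative 19. No profitable deviation — NE.
(Licensed, Licensed): Service A can switch to Originals (2 → 19). Not NE.
(Licensed, Sports): Service A can switch to Originals (1 → 10). Not NE.
(Licensed, News): Service A can switch to Originals (5 → 7). Not NE.
(Sports, Originals): Service A can switch to Licensed (18 → 19). Not NE.
(Sports, Sports): Service A gets 18, best alternative 10; Service B gets 16, best alternative 9. No profitable deviation — NE.
(News, News): Service A gets 13, best alternative 7; Service B gets 20, best alternative 12. No profitable deviation — NE.
(The remaining 5 profiles each have a profitable deviation by the same check.)

The pure Nash equilibria are (Licensed, Originals) and (Sports, Sports) and (News, News).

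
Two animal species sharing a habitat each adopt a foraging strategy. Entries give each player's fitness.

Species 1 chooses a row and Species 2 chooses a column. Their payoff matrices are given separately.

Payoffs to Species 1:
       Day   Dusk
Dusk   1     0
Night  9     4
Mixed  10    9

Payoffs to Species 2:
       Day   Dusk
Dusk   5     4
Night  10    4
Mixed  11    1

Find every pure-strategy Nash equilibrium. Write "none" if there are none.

(Mixed, Day)

(Dusk, Day): Species 1 can switch to Night (1 → 9). Not NE.
(Dusk, Dusk): Species 1 can switch to Night (0 → 4). Not NE.
(Night, Day): Species 1 can switch to Mixed (9 → 10). Not NE.
(Night, Dusk): Species 1 can switch to Mixed (4 → 9). Not NE.
(Mixed, Day): Species 1 gets 10, best alternative 9; Species 2 gets 11, best alternative 1. No profitable deviation — NE.
(Mixed, Dusk): Species 2 can switch to Day (1 → 11). Not NE.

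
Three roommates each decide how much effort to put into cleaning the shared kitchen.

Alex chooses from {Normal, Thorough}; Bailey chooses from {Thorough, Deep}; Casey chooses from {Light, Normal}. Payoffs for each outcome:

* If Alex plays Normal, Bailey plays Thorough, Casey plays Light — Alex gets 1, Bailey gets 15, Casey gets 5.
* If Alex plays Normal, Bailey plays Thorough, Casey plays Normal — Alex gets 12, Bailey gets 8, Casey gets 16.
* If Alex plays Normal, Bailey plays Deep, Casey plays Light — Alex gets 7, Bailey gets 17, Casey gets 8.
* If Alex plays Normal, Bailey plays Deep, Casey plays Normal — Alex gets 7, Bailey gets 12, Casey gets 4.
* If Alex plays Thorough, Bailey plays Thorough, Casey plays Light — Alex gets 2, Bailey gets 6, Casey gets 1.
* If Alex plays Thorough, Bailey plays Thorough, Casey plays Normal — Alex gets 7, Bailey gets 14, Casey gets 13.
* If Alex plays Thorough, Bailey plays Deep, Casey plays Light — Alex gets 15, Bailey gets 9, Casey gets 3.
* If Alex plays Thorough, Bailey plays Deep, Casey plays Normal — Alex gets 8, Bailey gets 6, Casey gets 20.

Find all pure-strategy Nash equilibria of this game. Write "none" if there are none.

There is no pure-strategy Nash equilibrium.

(Normal, Thorough, Light): Alex can switch to Thorough (1 → 2). Not NE.
(Normal, Thorough, Normal): Bailey can switch to Deep (8 → 12). Not NE.
(Normal, Deep, Light): Alex can switch to Thorough (7 → 15). Not NE.
(Normal, Deep, Normal): Alex can switch to Thorough (7 → 8). Not NE.
(Thorough, Thorough, Light): Bailey can switch to Deep (6 → 9). Not NE.
(Thorough, Thorough, Normal): Alex can switch to Normal (7 → 12). Not NE.
(Thorough, Deep, Light): Casey can switch to Normal (3 → 20). Not NE.
(Thorough, Deep, Normal): Bailey can switch to Thorough (6 → 14). Not NE.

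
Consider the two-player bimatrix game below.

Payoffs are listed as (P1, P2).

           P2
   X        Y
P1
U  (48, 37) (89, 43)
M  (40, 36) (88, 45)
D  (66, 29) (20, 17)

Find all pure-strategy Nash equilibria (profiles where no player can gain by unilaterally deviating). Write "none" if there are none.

Check each profile: it is a Nash equilibrium iff no player can strictly gain by switching unilaterally.
(U, X): P1 can switch to D (48 → 66). Not NE.
(U, Y): P1 gets 89, best alternative 88; P2 gets 43, best alternative 37. No profitable deviation — NE.
(M, X): P1 can switch to U (40 → 48). Not NE.
(M, Y): P1 can switch to U (88 → 89). Not NE.
(D, X): P1 gets 66, best alternative 48; P2 gets 29, best alternative 17. No profitable deviation — NE.
(D, Y): P1 can switch to U (20 → 89). Not NE.

(U, Y); (D, X)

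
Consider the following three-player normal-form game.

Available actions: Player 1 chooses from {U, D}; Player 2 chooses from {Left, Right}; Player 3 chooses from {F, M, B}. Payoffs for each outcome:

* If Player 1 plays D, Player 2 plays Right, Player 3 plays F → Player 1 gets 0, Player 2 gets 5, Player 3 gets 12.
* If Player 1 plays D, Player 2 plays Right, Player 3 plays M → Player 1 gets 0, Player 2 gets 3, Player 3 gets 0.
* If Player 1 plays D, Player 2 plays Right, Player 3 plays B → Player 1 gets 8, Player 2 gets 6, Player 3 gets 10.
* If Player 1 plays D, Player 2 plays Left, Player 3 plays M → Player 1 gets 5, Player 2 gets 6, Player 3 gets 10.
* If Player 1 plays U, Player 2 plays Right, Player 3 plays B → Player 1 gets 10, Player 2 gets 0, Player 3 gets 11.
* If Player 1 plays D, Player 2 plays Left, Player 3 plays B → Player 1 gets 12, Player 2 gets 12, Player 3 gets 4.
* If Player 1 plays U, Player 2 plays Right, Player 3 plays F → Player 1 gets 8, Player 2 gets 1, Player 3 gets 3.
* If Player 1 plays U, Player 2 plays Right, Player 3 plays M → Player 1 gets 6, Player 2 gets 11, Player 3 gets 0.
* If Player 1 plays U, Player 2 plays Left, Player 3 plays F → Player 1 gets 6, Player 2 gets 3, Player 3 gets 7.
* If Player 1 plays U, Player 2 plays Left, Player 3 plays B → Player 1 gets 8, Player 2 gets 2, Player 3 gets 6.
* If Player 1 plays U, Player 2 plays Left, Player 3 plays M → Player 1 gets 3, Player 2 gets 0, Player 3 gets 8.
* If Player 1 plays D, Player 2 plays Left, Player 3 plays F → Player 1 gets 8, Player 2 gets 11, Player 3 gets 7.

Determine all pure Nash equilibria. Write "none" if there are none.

For each strategy profile, look for a profitable unilateral deviation.
(U, Left, F): Player 1 can switch to D (6 → 8). Not NE.
(U, Left, M): Player 1 can switch to D (3 → 5). Not NE.
(U, Left, B): Player 1 can switch to D (8 → 12). Not NE.
(U, Right, F): Player 2 can switch to Left (1 → 3). Not NE.
(U, Right, M): Player 3 can switch to F (0 → 3). Not NE.
(U, Right, B): Player 2 can switch to Left (0 → 2). Not NE.
(D, Left, F): Player 3 can switch to M (7 → 10). Not NE.
(D, Left, M): Player 1 gets 5, best alternative 3; Player 2 gets 6, best alternative 3; Player 3 gets 10, best alternative 7. No profitable deviation — NE.
(D, Left, B): Player 3 can switch to F (4 → 7). Not NE.
(D, Right, F): Player 1 can switch to U (0 → 8). Not NE.
(D, Right, M): Player 1 can switch to U (0 → 6). Not NE.
(The remaining 1 profile has a profitable deviation by the same check.)

The unique pure-strategy Nash equilibrium is (D, Left, M).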